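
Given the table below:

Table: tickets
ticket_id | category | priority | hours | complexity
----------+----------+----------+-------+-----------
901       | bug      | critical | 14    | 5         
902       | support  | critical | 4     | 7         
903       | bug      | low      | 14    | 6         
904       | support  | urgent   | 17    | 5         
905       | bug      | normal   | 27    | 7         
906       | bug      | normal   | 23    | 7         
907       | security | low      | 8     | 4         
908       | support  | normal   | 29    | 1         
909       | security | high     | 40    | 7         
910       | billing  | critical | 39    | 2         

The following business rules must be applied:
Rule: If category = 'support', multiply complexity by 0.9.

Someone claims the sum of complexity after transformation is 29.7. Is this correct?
No, the correct result is 49.7.

Step 1: Calculate the correct sum after transformation
Step 2: Apply multiplier 0.9 to records where category = 'support'
Step 3: Correct result = 49.7
Step 4: Claimed result = 29.7
Step 5: 49.7 ≠ 29.7
Conclusion: The claimed result is incorrect. The correct answer is 49.7.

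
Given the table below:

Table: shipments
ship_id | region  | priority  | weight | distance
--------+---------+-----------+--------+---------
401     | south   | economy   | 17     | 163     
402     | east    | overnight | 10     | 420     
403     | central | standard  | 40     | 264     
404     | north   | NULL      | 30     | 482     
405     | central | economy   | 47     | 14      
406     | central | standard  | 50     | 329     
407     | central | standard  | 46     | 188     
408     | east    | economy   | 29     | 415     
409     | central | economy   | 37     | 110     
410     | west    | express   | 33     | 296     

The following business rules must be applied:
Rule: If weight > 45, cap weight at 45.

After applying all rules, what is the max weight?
45

Step 1: Original maximum weight = 50
Step 2: Apply cap at 45
Step 3: 3 records had weight > 45 and were capped
Step 4: Maximum after transformation = 45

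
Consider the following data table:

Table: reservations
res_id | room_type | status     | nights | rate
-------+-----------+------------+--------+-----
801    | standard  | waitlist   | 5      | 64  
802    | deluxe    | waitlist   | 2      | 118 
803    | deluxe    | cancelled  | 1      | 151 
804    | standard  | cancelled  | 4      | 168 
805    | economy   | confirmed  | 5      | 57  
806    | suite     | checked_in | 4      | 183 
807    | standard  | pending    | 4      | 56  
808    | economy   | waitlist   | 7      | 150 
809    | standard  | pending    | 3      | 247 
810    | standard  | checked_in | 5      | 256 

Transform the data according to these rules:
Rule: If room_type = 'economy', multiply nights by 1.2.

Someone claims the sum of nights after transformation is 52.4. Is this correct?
No, the correct result is 42.4.

Step 1: Calculate the correct sum after transformation
Step 2: Apply multiplier 1.2 to records where room_type = 'economy'
Step 3: Correct result = 42.4
Step 4: Claimed result = 52.4
Step 5: 42.4 ≠ 52.4
Conclusion: The claimed result is incorrect. The correct answer is 42.4.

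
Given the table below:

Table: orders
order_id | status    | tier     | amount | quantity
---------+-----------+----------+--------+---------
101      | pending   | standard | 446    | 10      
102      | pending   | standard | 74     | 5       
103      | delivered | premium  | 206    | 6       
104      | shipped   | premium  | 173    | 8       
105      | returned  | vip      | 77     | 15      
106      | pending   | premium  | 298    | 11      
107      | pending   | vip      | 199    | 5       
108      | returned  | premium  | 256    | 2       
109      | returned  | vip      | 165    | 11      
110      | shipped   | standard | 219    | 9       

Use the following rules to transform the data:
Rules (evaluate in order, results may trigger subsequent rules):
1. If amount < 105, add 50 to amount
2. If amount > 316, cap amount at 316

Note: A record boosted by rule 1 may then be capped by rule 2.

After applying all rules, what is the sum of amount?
2083

Step 1: Apply rule 1 to records with amount < 105
  - 2 records get bonus of 50
  - Of these, 0 records then exceed 316 and get capped
Step 2: Apply rule 2 to records with amount > 316
  - 1 records (original) are capped
Step 3: Calculate final sum = 2083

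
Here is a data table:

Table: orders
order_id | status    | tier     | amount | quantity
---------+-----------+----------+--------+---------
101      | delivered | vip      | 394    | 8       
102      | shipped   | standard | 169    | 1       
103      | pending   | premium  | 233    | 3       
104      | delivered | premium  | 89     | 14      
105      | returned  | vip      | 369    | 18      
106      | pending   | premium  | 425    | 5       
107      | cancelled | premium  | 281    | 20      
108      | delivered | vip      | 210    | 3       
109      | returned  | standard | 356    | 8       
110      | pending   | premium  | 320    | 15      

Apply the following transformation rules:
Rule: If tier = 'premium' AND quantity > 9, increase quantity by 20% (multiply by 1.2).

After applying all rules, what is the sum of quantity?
104.8

Step 1: Find records where tier = 'premium' AND quantity > 9
Step 2: 3 records match, summing to 49
Step 3: After multiplier: 49 × 1.2 = 58.8
Step 4: Unaffected records sum: 46
Step 5: Final sum = 58.8 + 46 = 104.8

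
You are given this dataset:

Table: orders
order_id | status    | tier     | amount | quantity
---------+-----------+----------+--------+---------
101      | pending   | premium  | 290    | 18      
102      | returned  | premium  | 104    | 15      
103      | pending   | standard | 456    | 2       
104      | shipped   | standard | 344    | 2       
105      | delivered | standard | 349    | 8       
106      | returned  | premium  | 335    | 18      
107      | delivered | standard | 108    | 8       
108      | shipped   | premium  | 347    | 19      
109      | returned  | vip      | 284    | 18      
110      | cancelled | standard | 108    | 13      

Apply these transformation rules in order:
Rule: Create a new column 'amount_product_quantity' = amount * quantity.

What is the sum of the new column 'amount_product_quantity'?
31175

Step 1: For each record, compute amount * quantity
Example calculations:
  290 * 18 = 5220
  104 * 15 = 1560
  456 * 2 = 912
  ...
Step 2: Sum all derived values
Step 3: Total = 31175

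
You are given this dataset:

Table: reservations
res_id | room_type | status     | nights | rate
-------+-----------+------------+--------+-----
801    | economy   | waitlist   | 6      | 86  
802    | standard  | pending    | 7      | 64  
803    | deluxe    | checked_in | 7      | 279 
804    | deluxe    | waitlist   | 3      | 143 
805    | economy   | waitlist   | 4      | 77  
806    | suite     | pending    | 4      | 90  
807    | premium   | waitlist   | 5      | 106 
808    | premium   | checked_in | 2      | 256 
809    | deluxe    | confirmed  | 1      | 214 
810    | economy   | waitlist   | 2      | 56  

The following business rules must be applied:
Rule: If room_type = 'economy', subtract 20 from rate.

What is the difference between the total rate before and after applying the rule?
60

Step 1: Original sum of rate = 1371
Step 2: 3 records have room_type = 'economy'
Step 3: Each affected record changes by -20
Step 4: Total change = 3 × -20 = -60
Step 5: New sum = 1371 + -60 = 1311
Step 6: Difference = |1311 - 1371| = 60
        (Sum decreased by 60)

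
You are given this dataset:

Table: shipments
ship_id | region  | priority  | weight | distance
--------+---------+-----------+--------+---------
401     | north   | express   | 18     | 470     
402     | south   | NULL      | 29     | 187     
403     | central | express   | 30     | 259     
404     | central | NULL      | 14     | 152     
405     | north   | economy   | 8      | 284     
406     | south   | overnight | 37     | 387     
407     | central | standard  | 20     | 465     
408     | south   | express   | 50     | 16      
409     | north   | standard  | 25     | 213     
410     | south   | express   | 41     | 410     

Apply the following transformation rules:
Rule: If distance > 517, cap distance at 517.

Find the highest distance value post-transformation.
470

Step 1: Original maximum distance = 470
Step 2: Check cap of 517 against maximum
Step 3: No records exceed the cap (max 470 <= cap 517), so no capping applies
Step 4: Maximum after transformation = 470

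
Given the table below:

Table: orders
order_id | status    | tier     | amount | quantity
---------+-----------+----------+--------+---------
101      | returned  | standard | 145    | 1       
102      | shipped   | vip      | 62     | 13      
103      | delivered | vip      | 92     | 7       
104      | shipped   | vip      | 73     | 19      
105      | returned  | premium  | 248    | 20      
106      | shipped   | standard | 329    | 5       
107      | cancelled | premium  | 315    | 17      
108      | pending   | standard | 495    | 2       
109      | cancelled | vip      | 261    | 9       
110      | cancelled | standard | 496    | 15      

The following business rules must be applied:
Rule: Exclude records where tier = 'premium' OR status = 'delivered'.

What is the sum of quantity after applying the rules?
64

Step 1: Find records where tier = 'premium' OR status = 'delivered'
Step 2: 3 records match, summing to 44
Step 3: Original sum: 108
Step 4: Remaining sum = 108 - 44 = 64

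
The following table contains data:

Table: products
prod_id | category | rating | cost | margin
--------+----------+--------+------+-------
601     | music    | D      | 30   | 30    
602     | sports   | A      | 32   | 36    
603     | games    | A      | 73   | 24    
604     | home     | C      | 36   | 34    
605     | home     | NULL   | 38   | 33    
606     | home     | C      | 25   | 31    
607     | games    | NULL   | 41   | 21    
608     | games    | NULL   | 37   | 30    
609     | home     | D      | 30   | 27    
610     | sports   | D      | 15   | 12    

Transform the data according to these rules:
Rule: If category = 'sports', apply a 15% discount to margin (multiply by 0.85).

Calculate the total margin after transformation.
270.8

Step 1: Records with category = 'sports' have total margin = 48
Step 2: Apply multiplier: 48 × 0.85 = 40.8
Step 3: Other records total: 230
Step 4: Final sum = 40.8 + 230 = 270.8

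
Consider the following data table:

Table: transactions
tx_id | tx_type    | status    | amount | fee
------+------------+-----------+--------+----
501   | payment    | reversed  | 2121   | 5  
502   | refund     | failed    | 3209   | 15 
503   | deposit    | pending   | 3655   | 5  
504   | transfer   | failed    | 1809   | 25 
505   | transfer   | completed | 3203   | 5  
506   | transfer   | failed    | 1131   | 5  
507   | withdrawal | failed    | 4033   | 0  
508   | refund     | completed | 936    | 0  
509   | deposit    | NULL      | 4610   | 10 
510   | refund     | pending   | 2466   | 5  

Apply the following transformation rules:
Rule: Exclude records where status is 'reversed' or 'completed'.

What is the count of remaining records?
7

Step 1: Count records to exclude
  - 1 (reversed) + 2 (completed) = 3 records
Step 2: Total records: 10
Step 3: Remaining = 10 - 3 = 7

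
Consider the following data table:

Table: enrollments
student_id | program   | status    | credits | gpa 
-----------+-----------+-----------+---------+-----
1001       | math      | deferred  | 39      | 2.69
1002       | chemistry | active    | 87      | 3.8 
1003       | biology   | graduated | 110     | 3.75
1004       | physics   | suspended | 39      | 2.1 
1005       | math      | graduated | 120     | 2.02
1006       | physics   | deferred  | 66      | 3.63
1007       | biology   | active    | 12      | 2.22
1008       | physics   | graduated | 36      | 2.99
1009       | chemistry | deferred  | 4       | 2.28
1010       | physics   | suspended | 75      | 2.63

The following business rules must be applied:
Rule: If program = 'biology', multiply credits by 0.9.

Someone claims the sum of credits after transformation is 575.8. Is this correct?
Yes, the result is correct.

Step 1: Calculate the correct sum after transformation
Step 2: Apply multiplier 0.9 to records where program = 'biology'
Step 3: Correct result = 575.8
Step 4: Claimed result = 575.8
Step 5: 575.8 = 575.8 ✓
Conclusion: The claimed result is correct.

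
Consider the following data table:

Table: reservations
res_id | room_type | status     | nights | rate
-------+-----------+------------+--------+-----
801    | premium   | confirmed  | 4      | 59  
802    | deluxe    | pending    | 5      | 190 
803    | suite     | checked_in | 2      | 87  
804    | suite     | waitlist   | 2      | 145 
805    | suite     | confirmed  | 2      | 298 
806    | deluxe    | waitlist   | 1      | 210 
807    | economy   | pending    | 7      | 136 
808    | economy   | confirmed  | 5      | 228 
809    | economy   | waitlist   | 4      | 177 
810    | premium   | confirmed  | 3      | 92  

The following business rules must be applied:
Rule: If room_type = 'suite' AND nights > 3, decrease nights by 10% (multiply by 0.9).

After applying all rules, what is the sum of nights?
35

Step 1: Find records where room_type = 'suite' AND nights > 3
Step 2: 0 records match, summing to 0
Step 3: After multiplier: 0 × 0.9 = 0.0
Step 4: Unaffected records sum: 35
Step 5: Final sum = 0.0 + 35 = 35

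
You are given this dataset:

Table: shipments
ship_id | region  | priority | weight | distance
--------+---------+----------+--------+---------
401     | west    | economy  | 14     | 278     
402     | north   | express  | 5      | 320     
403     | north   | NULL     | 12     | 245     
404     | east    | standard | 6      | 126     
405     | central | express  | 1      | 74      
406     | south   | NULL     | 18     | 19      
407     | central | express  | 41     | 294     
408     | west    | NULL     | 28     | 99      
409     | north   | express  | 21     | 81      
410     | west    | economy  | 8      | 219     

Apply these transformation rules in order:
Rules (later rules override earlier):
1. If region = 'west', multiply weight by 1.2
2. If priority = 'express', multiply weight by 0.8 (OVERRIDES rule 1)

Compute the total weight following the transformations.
150.4

Step 1: Rule 2 takes priority for records with priority = 'express'
  - 4 records: 68 × 0.8 = 54.4
Step 2: Rule 1 applies to remaining records with region = 'west'
  - 3 records: 50 × 1.2 = 60.0
Step 3: Other records unchanged: 36
Step 4: Final sum = 54.4 + 60.0 + 36 = 150.4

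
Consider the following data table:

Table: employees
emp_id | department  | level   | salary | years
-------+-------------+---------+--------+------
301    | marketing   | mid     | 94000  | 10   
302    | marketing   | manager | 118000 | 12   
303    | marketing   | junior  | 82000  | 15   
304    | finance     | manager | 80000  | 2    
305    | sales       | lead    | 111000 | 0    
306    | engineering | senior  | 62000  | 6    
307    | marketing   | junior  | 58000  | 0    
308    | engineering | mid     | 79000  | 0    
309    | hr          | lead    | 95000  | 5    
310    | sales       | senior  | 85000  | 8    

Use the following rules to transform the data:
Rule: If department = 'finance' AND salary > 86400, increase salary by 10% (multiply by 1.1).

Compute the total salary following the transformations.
864000

Step 1: Find records where department = 'finance' AND salary > 86400
Step 2: 0 records match, summing to 0
Step 3: After multiplier: 0 × 1.1 = 0.0
Step 4: Unaffected records sum: 864000
Step 5: Final sum = 0.0 + 864000 = 864000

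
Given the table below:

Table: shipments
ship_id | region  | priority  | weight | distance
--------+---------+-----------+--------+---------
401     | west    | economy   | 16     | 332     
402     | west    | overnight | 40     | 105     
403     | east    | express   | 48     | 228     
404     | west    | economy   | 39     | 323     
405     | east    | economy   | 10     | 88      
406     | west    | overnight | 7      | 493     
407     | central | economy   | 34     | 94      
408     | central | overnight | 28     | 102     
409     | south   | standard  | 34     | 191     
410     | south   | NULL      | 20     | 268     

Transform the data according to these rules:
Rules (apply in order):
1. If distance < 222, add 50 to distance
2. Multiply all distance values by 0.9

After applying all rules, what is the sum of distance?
2226.6

Step 1: Apply Rule 1 - Add 50 to records with distance < 222
  - 5 records affected: 580 + (5 × 50) = 830
  - Unaffected records: 1644
  - Sum after Rule 1: 2474
Step 2: Apply Rule 2 - Multiply all by 0.9
  - 2474 × 0.9 = 2226.6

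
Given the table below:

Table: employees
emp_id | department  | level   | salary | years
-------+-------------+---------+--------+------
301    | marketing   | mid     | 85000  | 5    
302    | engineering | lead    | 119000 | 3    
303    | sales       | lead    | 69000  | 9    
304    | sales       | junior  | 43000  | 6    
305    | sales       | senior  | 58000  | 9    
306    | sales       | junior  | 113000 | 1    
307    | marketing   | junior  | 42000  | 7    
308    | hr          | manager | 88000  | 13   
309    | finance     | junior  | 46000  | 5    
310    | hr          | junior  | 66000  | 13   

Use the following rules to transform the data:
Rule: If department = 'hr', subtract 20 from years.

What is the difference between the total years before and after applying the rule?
40

Step 1: Original sum of years = 71
Step 2: 2 records have department = 'hr'
Step 3: Each affected record changes by -20
Step 4: Total change = 2 × -20 = -40
Step 5: New sum = 71 + -40 = 31
Step 6: Difference = |31 - 71| = 40
        (Sum decreased by 40)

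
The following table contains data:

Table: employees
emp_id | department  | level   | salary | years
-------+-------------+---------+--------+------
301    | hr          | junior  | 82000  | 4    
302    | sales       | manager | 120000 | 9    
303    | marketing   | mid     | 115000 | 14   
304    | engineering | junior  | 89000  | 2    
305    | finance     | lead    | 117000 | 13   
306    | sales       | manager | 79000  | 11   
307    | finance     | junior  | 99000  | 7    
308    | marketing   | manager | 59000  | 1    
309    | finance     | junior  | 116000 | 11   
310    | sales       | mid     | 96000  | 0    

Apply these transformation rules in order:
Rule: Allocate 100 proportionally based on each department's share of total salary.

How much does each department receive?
engineering: 9.16, finance: 34.16, hr: 8.44, marketing: 17.9, sales: 30.35

Step 1: Calculate total salary = 972000
Step 2: Calculate each department's proportion:
  engineering: 89000/972000 = 9.16% → 9.16
  finance: 332000/972000 = 34.16% → 34.16
  hr: 82000/972000 = 8.44% → 8.44
  marketing: 174000/972000 = 17.90% → 17.9
  sales: 295000/972000 = 30.35% → 30.35
Step 3: Verify: sum of allocations ≈ 100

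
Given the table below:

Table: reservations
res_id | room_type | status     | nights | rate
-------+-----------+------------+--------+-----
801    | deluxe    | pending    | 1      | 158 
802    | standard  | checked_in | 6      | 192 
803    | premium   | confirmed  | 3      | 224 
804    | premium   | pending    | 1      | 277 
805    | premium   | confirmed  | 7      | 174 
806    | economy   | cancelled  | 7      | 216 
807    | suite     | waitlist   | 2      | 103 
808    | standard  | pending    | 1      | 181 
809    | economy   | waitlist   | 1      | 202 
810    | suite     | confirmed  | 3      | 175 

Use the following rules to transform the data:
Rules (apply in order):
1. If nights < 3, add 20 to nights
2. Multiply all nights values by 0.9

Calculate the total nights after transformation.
118.8

Step 1: Apply Rule 1 - Add 20 to records with nights < 3
  - 5 records affected: 6 + (5 × 20) = 106
  - Unaffected records: 26
  - Sum after Rule 1: 132
Step 2: Apply Rule 2 - Multiply all by 0.9
  - 132 × 0.9 = 118.8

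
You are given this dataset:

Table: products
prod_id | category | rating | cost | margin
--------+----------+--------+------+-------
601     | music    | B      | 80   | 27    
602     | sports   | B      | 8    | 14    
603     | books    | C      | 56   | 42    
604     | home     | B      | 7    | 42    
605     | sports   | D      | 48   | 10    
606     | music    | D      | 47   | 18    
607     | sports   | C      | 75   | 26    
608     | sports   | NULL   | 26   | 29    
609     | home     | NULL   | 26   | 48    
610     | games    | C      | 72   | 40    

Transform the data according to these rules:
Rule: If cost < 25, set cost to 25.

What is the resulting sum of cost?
480

Step 1: 2 records have cost < 25
Step 2: These records originally summed to 15
Step 3: After setting to minimum: 2 × 25 = 50
Step 4: Unaffected records sum: 430
Step 5: Final sum = 50 + 430 = 480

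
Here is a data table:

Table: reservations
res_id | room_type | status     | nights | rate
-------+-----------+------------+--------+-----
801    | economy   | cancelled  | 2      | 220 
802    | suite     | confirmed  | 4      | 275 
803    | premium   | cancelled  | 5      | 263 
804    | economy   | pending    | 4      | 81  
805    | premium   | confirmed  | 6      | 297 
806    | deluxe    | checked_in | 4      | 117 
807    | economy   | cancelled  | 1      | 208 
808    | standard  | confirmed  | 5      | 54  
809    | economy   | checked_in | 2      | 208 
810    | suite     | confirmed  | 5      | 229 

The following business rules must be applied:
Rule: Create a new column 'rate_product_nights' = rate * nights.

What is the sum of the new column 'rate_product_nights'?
7468

Step 1: For each record, compute rate * nights
Example calculations:
  220 * 2 = 440
  275 * 4 = 1100
  263 * 5 = 1315
  ...
Step 2: Sum all derived values
Step 3: Total = 7468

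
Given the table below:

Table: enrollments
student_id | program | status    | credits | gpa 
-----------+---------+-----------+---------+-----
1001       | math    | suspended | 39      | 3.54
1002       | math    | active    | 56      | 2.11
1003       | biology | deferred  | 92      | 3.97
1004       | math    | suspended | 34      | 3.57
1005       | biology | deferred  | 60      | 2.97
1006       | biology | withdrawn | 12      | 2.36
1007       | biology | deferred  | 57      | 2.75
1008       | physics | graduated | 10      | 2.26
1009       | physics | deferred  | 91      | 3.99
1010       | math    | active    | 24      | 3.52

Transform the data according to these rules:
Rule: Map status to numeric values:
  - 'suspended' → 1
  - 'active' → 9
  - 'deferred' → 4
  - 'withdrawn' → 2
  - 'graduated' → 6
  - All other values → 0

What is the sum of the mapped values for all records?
44

Step 1: Apply mapping to each record
Step 2: Count by status:
  'suspended': 2 records × 1 = 2
  'active': 2 records × 9 = 18
  'deferred': 4 records × 4 = 16
  'withdrawn': 1 records × 2 = 2
  'graduated': 1 records × 6 = 6
Step 3: Sum all mapped values = 44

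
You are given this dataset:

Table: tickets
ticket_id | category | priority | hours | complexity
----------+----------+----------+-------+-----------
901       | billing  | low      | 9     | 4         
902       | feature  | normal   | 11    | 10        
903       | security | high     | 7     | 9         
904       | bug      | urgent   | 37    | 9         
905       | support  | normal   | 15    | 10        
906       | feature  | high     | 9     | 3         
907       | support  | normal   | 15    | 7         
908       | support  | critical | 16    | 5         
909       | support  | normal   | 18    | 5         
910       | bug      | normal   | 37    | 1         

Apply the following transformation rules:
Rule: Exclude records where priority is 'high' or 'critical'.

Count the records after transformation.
7

Step 1: Count records to exclude
  - 2 (high) + 1 (critical) = 3 records
Step 2: Total records: 10
Step 3: Remaining = 10 - 3 = 7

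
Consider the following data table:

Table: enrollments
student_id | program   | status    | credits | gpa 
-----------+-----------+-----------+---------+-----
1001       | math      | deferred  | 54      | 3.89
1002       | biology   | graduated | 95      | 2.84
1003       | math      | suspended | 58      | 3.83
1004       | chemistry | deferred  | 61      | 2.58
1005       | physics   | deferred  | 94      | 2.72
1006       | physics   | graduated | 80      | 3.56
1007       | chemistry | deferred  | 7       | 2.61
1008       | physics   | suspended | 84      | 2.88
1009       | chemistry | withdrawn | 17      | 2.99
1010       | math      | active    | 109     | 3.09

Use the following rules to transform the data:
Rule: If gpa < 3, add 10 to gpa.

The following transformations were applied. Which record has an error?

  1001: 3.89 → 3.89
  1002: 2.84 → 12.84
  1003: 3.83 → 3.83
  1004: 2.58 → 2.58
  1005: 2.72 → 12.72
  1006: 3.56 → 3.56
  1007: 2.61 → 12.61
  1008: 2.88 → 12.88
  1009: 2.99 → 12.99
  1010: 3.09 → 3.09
Record 1004 has an error. The correct transformed value should be 12.58, not 2.58.

Step 1: Check each record against the rule
Step 2: Record 1004 has gpa = 2.58
Step 3: Since 2.58 < 3, the bonus should have been applied
Step 4: Correct value = 12.58, but claimed value = 2.58
Conclusion: Record 1004 has the error.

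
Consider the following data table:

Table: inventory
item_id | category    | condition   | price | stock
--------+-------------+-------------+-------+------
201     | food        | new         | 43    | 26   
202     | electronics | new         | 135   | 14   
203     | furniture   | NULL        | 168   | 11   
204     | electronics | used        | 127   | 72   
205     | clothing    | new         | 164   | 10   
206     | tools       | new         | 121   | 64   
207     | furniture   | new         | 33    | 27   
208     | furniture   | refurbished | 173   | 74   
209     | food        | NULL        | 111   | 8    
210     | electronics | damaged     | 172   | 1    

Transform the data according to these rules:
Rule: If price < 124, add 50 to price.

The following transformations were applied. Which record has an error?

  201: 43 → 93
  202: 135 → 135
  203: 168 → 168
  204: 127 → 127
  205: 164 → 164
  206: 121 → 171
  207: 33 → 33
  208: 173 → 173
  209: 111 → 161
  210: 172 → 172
Record 207 has an error. The correct transformed value should be 83, not 33.

Step 1: Check each record against the rule
Step 2: Record 207 has price = 33
Step 3: Since 33 < 124, the bonus should have been applied
Step 4: Correct value = 83, but claimed value = 33
Conclusion: Record 207 has the error.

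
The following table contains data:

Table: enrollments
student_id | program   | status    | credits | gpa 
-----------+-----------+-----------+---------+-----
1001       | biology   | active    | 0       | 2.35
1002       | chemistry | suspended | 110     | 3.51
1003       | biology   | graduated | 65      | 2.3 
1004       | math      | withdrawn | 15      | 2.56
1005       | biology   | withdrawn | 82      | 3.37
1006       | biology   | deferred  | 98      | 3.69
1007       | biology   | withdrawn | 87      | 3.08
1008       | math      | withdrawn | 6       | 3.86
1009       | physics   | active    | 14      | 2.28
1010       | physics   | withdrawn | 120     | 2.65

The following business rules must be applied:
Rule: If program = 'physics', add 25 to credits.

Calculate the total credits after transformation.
647

Step 1: Count records where program = 'physics': 2
Step 2: Total bonus added: 2 × 25 = 50
Step 3: Original sum of credits: 597
Step 4: Final sum = 597 + 50 = 647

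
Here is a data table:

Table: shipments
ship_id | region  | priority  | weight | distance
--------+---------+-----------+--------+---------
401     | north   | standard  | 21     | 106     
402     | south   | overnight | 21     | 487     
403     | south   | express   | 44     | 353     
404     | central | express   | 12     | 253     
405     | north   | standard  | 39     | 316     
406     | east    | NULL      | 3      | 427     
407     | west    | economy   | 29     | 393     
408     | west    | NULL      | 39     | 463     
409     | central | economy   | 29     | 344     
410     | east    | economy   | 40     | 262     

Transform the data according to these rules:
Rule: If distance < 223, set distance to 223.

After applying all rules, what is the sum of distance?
3521

Step 1: 1 records have distance < 223
Step 2: These records originally summed to 106
Step 3: After setting to minimum: 1 × 223 = 223
Step 4: Unaffected records sum: 3298
Step 5: Final sum = 223 + 3298 = 3521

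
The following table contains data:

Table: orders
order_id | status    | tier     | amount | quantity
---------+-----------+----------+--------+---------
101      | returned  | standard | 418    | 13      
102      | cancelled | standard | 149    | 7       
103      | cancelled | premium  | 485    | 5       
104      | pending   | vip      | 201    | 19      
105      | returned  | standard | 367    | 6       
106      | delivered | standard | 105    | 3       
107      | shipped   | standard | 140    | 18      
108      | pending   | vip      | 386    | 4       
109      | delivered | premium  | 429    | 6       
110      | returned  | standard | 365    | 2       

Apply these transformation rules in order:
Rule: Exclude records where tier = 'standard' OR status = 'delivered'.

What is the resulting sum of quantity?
28

Step 1: Find records where tier = 'standard' OR status = 'delivered'
Step 2: 7 records match, summing to 55
Step 3: Original sum: 83
Step 4: Remaining sum = 83 - 55 = 28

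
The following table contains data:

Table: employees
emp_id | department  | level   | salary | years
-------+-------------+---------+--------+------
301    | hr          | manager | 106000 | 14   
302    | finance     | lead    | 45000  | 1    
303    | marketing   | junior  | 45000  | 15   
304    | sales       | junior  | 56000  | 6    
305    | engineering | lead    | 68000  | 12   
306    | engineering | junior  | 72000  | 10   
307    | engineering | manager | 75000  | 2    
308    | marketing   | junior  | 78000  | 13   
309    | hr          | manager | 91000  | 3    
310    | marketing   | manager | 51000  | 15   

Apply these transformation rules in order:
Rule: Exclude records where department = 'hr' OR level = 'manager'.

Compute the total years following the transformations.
57

Step 1: Find records where department = 'hr' OR level = 'manager'
Step 2: 4 records match, summing to 34
Step 3: Original sum: 91
Step 4: Remaining sum = 91 - 34 = 57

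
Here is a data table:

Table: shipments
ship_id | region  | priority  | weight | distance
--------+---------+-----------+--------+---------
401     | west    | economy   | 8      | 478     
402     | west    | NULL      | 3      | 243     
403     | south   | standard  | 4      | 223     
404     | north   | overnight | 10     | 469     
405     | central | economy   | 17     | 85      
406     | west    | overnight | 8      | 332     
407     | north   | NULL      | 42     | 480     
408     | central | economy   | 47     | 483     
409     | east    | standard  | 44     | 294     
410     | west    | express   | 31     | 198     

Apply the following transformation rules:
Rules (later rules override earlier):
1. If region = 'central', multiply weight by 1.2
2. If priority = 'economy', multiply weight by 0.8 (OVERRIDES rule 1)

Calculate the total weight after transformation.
199.6

Step 1: Rule 2 takes priority for records with priority = 'economy'
  - 3 records: 72 × 0.8 = 57.6
Step 2: Rule 1 applies to remaining records with region = 'central'
  - 0 records: 0 × 1.2 = 0.0
Step 3: Other records unchanged: 142
Step 4: Final sum = 57.6 + 0.0 + 142 = 199.6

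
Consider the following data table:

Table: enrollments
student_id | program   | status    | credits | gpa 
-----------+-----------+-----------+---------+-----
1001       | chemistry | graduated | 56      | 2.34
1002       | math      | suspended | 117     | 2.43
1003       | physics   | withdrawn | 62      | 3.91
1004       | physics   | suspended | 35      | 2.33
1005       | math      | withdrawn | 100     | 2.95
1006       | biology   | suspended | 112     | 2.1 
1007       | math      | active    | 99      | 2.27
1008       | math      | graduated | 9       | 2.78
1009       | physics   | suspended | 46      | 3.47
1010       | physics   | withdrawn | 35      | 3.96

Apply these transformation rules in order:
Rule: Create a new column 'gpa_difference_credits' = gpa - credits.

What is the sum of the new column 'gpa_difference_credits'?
-642.46

Step 1: For each record, compute gpa - credits
Example calculations:
  2.34 - 56 = -53.66
  2.43 - 117 = -114.57
  3.91 - 62 = -58.09
  ...
Step 2: Sum all derived values
Step 3: Total = -642.46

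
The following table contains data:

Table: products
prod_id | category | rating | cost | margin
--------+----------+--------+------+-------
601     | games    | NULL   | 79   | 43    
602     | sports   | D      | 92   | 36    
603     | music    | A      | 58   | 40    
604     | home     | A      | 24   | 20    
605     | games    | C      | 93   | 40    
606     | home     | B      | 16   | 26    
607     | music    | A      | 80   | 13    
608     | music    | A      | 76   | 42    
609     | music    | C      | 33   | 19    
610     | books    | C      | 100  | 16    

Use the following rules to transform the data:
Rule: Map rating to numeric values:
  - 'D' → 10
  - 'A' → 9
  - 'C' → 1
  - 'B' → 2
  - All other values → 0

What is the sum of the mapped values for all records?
51

Step 1: Apply mapping to each record
Step 2: Count by status:
  'D': 1 records × 10 = 10
  'A': 4 records × 9 = 36
  'C': 3 records × 1 = 3
  'B': 1 records × 2 = 2
Step 3: Sum all mapped values = 51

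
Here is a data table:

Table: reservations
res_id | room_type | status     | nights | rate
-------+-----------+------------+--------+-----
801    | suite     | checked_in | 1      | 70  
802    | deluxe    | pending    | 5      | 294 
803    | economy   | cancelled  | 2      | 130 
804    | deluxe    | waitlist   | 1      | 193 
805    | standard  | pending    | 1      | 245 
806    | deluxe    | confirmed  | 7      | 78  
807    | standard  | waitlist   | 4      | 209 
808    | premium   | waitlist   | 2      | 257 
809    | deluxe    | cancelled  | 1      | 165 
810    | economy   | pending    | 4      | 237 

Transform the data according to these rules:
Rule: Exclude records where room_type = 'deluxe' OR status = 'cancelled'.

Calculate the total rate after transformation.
1018

Step 1: Find records where room_type = 'deluxe' OR status = 'cancelled'
Step 2: 5 records match, summing to 860
Step 3: Original sum: 1878
Step 4: Remaining sum = 1878 - 860 = 1018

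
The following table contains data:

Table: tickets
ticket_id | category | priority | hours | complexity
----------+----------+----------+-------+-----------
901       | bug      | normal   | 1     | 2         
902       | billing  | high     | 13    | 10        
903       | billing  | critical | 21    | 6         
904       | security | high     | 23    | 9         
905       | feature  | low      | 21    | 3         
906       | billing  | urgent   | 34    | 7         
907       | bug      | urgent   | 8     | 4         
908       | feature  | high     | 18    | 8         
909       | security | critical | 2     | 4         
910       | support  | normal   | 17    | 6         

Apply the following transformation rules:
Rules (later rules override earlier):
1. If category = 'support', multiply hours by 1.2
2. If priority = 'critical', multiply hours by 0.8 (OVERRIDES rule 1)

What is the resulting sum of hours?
156.8

Step 1: Rule 2 takes priority for records with priority = 'critical'
  - 2 records: 23 × 0.8 = 18.4
Step 2: Rule 1 applies to remaining records with category = 'support'
  - 1 records: 17 × 1.2 = 20.4
Step 3: Other records unchanged: 118
Step 4: Final sum = 18.4 + 20.4 + 118 = 156.8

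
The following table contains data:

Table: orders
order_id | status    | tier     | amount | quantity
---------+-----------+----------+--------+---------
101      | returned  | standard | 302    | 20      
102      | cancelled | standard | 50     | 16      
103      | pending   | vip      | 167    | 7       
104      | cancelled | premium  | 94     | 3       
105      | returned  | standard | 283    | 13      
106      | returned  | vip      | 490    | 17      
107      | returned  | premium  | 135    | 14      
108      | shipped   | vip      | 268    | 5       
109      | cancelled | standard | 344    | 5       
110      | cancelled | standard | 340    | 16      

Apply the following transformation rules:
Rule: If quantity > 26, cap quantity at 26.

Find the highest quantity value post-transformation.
20

Step 1: Original maximum quantity = 20
Step 2: Check cap of 26 against maximum
Step 3: No records exceed the cap (max 20 <= cap 26), so no capping applies
Step 4: Maximum after transformation = 20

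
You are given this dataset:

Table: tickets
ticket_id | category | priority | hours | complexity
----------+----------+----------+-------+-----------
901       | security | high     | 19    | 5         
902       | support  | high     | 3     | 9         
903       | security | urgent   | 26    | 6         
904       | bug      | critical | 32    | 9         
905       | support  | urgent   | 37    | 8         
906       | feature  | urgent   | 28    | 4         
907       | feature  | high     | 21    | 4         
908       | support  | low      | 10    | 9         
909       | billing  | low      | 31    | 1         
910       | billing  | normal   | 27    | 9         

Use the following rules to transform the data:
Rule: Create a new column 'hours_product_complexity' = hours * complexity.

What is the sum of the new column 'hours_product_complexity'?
1422

Step 1: For each record, compute hours * complexity
Example calculations:
  19 * 5 = 95
  3 * 9 = 27
  26 * 6 = 156
  ...
Step 2: Sum all derived values
Step 3: Total = 1422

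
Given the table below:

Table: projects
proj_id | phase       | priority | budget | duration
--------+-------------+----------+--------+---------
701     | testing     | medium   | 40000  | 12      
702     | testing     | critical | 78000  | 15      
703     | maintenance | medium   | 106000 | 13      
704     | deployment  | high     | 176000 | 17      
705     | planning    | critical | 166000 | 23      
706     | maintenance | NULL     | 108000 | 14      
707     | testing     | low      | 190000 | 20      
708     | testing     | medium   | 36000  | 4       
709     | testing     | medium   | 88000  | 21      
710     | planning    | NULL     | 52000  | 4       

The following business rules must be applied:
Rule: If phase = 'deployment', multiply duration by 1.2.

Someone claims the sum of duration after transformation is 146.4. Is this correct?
Yes, the result is correct.

Step 1: Calculate the correct sum after transformation
Step 2: Apply multiplier 1.2 to records where phase = 'deployment'
Step 3: Correct result = 146.4
Step 4: Claimed result = 146.4
Step 5: 146.4 = 146.4 ✓
Conclusion: The claimed result is correct.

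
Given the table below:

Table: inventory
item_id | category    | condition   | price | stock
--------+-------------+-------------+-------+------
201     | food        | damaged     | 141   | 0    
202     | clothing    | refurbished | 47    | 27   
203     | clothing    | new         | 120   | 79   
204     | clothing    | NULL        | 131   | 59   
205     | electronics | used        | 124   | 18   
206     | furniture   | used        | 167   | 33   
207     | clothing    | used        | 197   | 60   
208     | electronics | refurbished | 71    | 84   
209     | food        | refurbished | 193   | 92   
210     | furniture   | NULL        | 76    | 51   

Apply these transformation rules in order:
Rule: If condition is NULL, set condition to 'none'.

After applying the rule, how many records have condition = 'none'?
2

Step 1: Count records where condition IS NULL
Step 2: Found 2 records with NULL condition
Step 3: These records will have condition set to 'none'
Step 4: Records already having condition = 'none': 0
Step 5: Answer: 2 + 0 = 2 records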